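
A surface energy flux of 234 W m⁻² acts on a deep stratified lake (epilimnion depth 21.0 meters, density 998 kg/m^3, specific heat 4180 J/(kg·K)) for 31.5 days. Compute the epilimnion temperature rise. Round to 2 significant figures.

7.3 K

Areal heat capacity C = ρ c_p D = 998 × 4180 × 21.0 = 8.76×10^7 J/(m²·K).
Net heat input Q = F Δt = 234 × (31.5 days × 86400 s/day) = 6.37×10^8 J/m².
ΔT = Q / C = 6.37×10^8 / 8.76×10^7 = 7.27 K.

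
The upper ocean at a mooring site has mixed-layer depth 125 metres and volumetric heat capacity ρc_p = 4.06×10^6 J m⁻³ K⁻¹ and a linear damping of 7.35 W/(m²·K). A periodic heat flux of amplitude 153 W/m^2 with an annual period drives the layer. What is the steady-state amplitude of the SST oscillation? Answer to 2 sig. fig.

1.5 K

Areal heat capacity C = ρc_p × D = 4.06×10^6 × 125 = 5.08×10^8 J/(m^2 K).
Angular frequency ω = 2π / T = 2π / 3.15×10^7 s = 1.99×10^-7 s⁻¹.
√((Cω)² + λ²) = √((101)² + 7.35²) = 101 W/(m²·K).
Amplitude A = F₀ / √((Cω)²+λ²) = 153 / 101 = 1.51 K.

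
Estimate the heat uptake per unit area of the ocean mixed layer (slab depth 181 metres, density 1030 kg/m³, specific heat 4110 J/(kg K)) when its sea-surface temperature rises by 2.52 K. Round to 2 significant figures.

Areal heat capacity C = ρ c_p D = 1030 × 4110 × 181 = 7.66×10^8 J/(m²·K).
ΔQ = C ΔT = 7.66×10^8 × 2.52 = 1.93×10^9 J/m².

1.9×10^9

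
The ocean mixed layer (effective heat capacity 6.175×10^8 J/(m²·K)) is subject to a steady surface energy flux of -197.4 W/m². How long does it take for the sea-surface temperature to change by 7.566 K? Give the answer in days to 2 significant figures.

Areal heat capacity C = 6.175×10^8 J/(m²·K) (given).
Time required: Δt = C ΔT / F = 6.18×10^8 × -7.566 / -197.4 = 2.37×10^7 s.
In days: 2.37×10^7 s / (86400 s/day) = 274 days.

270 days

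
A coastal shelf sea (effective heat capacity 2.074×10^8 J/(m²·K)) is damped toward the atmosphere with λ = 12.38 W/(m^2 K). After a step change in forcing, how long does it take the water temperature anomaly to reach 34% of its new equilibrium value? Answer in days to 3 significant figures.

Areal heat capacity C = 2.074×10^8 J/(m²·K) (given).
τ = C / λ = 2.07×10^8 / 12.38 = 1.68×10^7 s.
Fraction reached: 1 − e^(−t/τ) = 0.34 ⇒ t = −τ ln(1 − 0.34) = τ × 0.416.
t = 6.96×10^6 s = 80.6 days.

80.6 days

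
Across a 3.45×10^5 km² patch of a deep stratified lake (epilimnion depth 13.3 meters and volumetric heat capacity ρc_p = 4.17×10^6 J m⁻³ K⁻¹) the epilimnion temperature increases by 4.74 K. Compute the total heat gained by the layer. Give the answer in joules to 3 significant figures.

Areal heat capacity C = ρc_p × D = 4.17×10^6 × 13.3 = 5.55×10^7 J/(m²·K).
Heat per unit area: q = C ΔT = 5.55×10^7 × 4.74 = 2.63×10^8 J/m².
Total heat: Q = q × A = 2.63×10^8 × (3.45×10^5 × 10⁶ m²) = 9.07×10^19 J.

9.07×10^19 J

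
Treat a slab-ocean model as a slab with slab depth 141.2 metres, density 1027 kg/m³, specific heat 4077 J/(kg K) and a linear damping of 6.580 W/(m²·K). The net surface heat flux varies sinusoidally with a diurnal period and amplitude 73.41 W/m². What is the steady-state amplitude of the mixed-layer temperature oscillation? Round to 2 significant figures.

Areal heat capacity C = ρ c_p D = 1027 × 4077 × 141.2 = 5.91×10^8 J/(m²·K).
Angular frequency ω = 2π / T = 2π / 86400 s = 7.27×10^-5 s⁻¹.
√((Cω)² + λ²) = √((43000)² + 6.580²) = 43000 W/(m²·K).
Amplitude A = F₀ / √((Cω)²+λ²) = 73.41 / 43000 = 0.00171 K.

0.0017 K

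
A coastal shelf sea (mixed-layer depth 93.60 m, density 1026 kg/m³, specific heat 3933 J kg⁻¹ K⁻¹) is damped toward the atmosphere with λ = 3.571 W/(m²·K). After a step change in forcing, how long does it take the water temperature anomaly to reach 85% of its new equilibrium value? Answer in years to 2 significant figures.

Areal heat capacity C = ρ c_p D = 1026 × 3933 × 93.60 = 3.78×10^8 J/(m^2 K).
τ = C / λ = 3.78×10^8 / 3.571 = 1.06×10^8 s.
Fraction reached: 1 − e^(−t/τ) = 0.85 ⇒ t = −τ ln(1 − 0.85) = τ × 1.90.
t = 2.01×10^8 s = 6.36 years.

6.4 years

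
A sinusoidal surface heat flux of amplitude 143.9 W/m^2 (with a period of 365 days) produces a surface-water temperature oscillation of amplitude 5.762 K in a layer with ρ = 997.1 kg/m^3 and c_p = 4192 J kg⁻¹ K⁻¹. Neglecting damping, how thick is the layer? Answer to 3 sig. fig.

30.0 m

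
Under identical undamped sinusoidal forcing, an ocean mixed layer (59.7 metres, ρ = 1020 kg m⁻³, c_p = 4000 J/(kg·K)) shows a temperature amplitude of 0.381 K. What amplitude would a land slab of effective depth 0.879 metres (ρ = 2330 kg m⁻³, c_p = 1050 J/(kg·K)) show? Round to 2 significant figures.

43 K

C_ocean = 2.44×10^8 J/(m²·K); C_land = 2.15×10^6 J/(m²·K).
A ∝ 1/C ⇒ A_land = A_ocean × C_ocean/C_land = 0.381 × 113 = 43.2 K.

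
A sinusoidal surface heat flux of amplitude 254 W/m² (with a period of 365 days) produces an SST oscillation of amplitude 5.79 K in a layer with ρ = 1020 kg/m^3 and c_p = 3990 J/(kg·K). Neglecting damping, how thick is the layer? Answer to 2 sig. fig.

ω = 2π / 3.15×10^7 s = 1.99×10^-7 s⁻¹.
Required C = F₀ / (A ω) = 254 / (5.79 × 1.99×10^-7) = 2.20×10^8 J/(m²·K).
D = C / (ρ c_p) = 2.20×10^8 / (1020 × 3990) = 54.1 m.

54 m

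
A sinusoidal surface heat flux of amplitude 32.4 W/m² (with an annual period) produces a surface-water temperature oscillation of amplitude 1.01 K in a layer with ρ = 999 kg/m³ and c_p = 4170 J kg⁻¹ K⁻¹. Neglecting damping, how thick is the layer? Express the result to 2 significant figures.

ω = 2π / 3.15×10^7 s = 1.99×10^-7 s⁻¹.
Required C = F₀ / (A ω) = 32.4 / (1.01 × 1.99×10^-7) = 1.61×10^8 J/(m²·K).
D = C / (ρ c_p) = 1.61×10^8 / (999 × 4170) = 38.6 m.

39 m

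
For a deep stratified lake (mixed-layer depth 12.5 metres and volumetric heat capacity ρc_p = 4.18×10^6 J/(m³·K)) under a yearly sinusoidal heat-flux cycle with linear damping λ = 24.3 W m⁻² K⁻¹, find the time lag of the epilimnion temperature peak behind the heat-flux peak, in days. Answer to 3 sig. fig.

23.5 days

Areal heat capacity C = ρc_p × D = 4.18×10^6 × 12.5 = 5.22×10^7 J m⁻² K⁻¹.
ω = 2π / 3.15×10^7 s = 1.99×10^-7 s⁻¹.
Phase lag φ = arctan(Cω/λ) = arctan(10.4/24.3) = 0.405 rad.
Time lag = φ / ω = 0.405 / 1.99×10^-7 = 2.03×10^6 s = 23.5 days.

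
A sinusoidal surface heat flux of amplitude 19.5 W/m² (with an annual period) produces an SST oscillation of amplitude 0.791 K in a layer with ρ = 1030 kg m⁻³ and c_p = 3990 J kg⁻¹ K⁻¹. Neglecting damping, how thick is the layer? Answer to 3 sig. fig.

ω = 2π / 3.15×10^7 s = 1.99×10^-7 s⁻¹.
Required C = F₀ / (A ω) = 19.5 / (0.791 × 1.99×10^-7) = 1.24×10^8 J/(m²·K).
D = C / (ρ c_p) = 1.24×10^8 / (1030 × 3990) = 30.1 m.

30.1 m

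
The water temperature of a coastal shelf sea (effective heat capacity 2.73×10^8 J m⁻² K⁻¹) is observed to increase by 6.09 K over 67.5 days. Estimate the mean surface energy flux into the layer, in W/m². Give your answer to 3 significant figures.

285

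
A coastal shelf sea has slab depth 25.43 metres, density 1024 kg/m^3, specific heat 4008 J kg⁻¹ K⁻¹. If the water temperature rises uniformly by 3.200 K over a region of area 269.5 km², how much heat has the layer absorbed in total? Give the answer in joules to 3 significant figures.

Areal heat capacity C = ρ c_p D = 1024 × 4008 × 25.43 = 1.04×10^8 J m⁻² K⁻¹.
Heat per unit area: q = C ΔT = 1.04×10^8 × 3.200 = 3.34×10^8 J/m².
Total heat: Q = q × A = 3.34×10^8 × (269.5 × 10⁶ m²) = 9.00×10^16 J.

9.00×10^16 J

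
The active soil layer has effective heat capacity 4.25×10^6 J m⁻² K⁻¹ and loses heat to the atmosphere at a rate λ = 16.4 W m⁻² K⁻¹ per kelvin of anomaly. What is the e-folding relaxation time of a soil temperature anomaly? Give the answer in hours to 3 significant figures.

Areal heat capacity C = 4.25×10^6 J m⁻² K⁻¹ (given).
Relaxation time τ = C / λ = 4.25×10^6 / 16.4 = 2.59×10^5 s.
In hours: 2.59×10^5 s / (3600 s/hour) = 72.0 hours.

72.0 hours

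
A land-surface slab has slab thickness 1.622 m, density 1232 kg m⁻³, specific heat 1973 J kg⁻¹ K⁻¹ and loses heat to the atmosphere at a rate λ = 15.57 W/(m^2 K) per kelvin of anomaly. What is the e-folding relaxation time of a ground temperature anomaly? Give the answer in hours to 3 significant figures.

70.3 hours

Areal heat capacity C = ρ c_p D = 1232 × 1973 × 1.622 = 3.94×10^6 J/(m²·K).
Relaxation time τ = C / λ = 3.94×10^6 / 15.57 = 2.53×10^5 s.
In hours: 2.53×10^5 s / (3600 s/hour) = 70.3 hours.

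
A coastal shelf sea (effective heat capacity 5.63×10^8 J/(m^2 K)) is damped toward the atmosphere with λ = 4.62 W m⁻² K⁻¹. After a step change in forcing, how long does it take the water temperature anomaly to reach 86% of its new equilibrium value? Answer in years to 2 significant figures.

7.6 years

Areal heat capacity C = 5.63×10^8 J/(m^2 K) (given).
τ = C / λ = 5.63×10^8 / 4.62 = 1.22×10^8 s.
Fraction reached: 1 − e^(−t/τ) = 0.86 ⇒ t = −τ ln(1 − 0.86) = τ × 1.97.
t = 2.40×10^8 s = 7.59 years.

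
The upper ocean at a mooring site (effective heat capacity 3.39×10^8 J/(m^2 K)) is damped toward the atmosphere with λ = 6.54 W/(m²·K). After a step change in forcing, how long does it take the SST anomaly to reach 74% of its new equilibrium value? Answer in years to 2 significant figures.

Areal heat capacity C = 3.39×10^8 J/(m^2 K) (given).
τ = C / λ = 3.39×10^8 / 6.54 = 5.18×10^7 s.
Fraction reached: 1 − e^(−t/τ) = 0.74 ⇒ t = −τ ln(1 − 0.74) = τ × 1.35.
t = 6.98×10^7 s = 2.21 years.

2.2 years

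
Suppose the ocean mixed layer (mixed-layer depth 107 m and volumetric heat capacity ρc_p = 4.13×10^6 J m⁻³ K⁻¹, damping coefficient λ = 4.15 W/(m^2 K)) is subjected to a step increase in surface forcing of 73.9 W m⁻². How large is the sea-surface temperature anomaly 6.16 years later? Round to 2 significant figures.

15 K

Areal heat capacity C = ρc_p × D = 4.13×10^6 × 107 = 4.42×10^8 J/(m^2 K).
τ = C / λ = 4.42×10^8 / 4.15 = 1.06×10^8 s.
Equilibrium anomaly ΔT_eq = F / λ = 73.9 / 4.15 = 17.8 K.
t = 6.16 years = 1.94×10^8 s, so t/τ = 1.83.
ΔT(t) = ΔT_eq (1 − e^(−t/τ)) = 17.8 × (1 − e^−1.83) = 14.9 K.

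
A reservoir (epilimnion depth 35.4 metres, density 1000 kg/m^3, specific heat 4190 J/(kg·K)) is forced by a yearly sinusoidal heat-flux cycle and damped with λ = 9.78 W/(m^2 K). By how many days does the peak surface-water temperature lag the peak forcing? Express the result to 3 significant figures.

72.7 days

Areal heat capacity C = ρ c_p D = 1000 × 4190 × 35.4 = 1.48×10^8 J/(m²·K).
ω = 2π / 3.15×10^7 s = 1.99×10^-7 s⁻¹.
Phase lag φ = arctan(Cω/λ) = arctan(29.6/9.78) = 1.25 rad.
Time lag = φ / ω = 1.25 / 1.99×10^-7 = 6.28×10^6 s = 72.7 days.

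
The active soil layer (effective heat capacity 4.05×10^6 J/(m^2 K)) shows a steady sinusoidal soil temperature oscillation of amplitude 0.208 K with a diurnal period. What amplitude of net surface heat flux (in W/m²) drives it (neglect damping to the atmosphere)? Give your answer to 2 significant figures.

61

Areal heat capacity C = 4.05×10^6 J/(m^2 K) (given).
ω = 2π / 86400 s = 7.27×10^-5 s⁻¹.
Cω = 4.05×10^6 × 7.27×10^-5 = 295 W/(m²·K).
F₀ = A × Cω = 0.208 × 295 = 61.3 W/m².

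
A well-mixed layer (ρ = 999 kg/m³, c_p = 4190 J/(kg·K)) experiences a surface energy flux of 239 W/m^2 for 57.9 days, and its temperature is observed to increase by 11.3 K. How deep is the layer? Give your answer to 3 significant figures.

Heat input Q = F Δt = 239 × 5.00×10^6 s = 1.20×10^9 J/m².
Required areal heat capacity C = Q / ΔT = 1.06×10^8 J/(m²·K).
Depth D = C / (ρ c_p) = 1.06×10^8 / (999 × 4190) = 25.3 m.

25.3 m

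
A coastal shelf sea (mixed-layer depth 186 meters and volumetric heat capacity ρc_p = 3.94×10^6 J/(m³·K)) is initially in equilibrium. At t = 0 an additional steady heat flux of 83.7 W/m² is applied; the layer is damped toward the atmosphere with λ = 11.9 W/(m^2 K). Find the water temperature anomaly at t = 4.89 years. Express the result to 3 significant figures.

6.46 K

Areal heat capacity C = ρc_p × D = 3.94×10^6 × 186 = 7.33×10^8 J/(m^2 K).
τ = C / λ = 7.33×10^8 / 11.9 = 6.16×10^7 s.
Equilibrium anomaly ΔT_eq = F / λ = 83.7 / 11.9 = 7.03 K.
t = 4.89 years = 1.54×10^8 s, so t/τ = 2.51.
ΔT(t) = ΔT_eq (1 − e^(−t/τ)) = 7.03 × (1 − e^−2.51) = 6.46 K.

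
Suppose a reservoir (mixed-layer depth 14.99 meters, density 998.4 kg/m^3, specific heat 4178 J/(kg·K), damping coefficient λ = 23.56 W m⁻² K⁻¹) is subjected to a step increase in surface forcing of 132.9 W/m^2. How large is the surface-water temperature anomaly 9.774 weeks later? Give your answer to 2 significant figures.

Areal heat capacity C = ρ c_p D = 998.4 × 4178 × 14.99 = 6.25×10^7 J/(m^2 K).
τ = C / λ = 6.25×10^7 / 23.56 = 2.65×10^6 s.
Equilibrium anomaly ΔT_eq = F / λ = 132.9 / 23.56 = 5.64 K.
t = 9.774 weeks = 5.91×10^6 s, so t/τ = 2.23.
ΔT(t) = ΔT_eq (1 − e^(−t/τ)) = 5.64 × (1 − e^−2.23) = 5.03 K.

5.0 K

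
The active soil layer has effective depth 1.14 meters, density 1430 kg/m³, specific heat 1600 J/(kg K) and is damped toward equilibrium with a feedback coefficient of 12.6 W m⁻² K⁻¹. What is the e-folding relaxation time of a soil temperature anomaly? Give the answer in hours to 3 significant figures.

57.5 hours

Areal heat capacity C = ρ c_p D = 1430 × 1600 × 1.14 = 2.61×10^6 J/(m^2 K).
Relaxation time τ = C / λ = 2.61×10^6 / 12.6 = 2.07×10^5 s.
In hours: 2.07×10^5 s / (3600 s/hour) = 57.5 hours.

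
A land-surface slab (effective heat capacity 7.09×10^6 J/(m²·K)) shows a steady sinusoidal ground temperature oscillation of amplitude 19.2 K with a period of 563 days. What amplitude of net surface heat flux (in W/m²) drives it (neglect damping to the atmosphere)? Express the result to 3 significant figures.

17.6

Areal heat capacity C = 7.09×10^6 J/(m²·K) (given).
ω = 2π / 4.86×10^7 s = 1.29×10^-7 s⁻¹.
Cω = 7.09×10^6 × 1.29×10^-7 = 0.916 W/(m²·K).
F₀ = A × Cω = 19.2 × 0.916 = 17.6 W/m².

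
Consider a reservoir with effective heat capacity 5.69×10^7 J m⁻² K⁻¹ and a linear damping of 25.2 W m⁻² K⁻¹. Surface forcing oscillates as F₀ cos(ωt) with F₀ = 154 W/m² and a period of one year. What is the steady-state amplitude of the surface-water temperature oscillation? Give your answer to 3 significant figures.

Areal heat capacity C = 5.69×10^7 J m⁻² K⁻¹ (given).
Angular frequency ω = 2π / T = 2π / 3.15×10^7 s = 1.99×10^-7 s⁻¹.
√((Cω)² + λ²) = √((11.3)² + 25.2²) = 27.6 W/(m²·K).
Amplitude A = F₀ / √((Cω)²+λ²) = 154 / 27.6 = 5.57 K.

5.57 K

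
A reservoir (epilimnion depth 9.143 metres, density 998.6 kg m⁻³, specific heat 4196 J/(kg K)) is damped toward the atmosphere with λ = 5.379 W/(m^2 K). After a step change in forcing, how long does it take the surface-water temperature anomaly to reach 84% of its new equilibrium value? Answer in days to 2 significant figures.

Areal heat capacity C = ρ c_p D = 998.6 × 4196 × 9.143 = 3.83×10^7 J/(m^2 K).
τ = C / λ = 3.83×10^7 / 5.379 = 7.12×10^6 s.
Fraction reached: 1 − e^(−t/τ) = 0.84 ⇒ t = −τ ln(1 − 0.84) = τ × 1.83.
t = 1.31×10^7 s = 151 days.

150 days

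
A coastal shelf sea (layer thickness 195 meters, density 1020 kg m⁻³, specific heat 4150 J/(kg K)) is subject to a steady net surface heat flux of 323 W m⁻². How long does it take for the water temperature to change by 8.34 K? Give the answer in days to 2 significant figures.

250 days

Areal heat capacity C = ρ c_p D = 1020 × 4150 × 195 = 8.25×10^8 J/(m²·K).
Time required: Δt = C ΔT / F = 8.25×10^8 × 8.34 / 323 = 2.13×10^7 s.
In days: 2.13×10^7 s / (86400 s/day) = 247 days.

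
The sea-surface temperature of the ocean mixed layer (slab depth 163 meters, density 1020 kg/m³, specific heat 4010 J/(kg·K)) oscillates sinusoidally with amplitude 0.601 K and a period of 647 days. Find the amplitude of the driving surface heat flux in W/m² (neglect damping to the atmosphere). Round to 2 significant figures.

Areal heat capacity C = ρ c_p D = 1020 × 4010 × 163 = 6.67×10^8 J m⁻² K⁻¹.
ω = 2π / 5.59×10^7 s = 1.12×10^-7 s⁻¹.
Cω = 6.67×10^8 × 1.12×10^-7 = 74.9 W/(m²·K).
F₀ = A × Cω = 0.601 × 74.9 = 45.0 W/m².

45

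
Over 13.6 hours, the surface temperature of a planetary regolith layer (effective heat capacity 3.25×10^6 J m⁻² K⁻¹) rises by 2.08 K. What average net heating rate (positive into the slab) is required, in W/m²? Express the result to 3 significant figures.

Areal heat capacity C = 3.25×10^6 J m⁻² K⁻¹ (given).
Required heat per unit area: Q = C ΔT = 3.25×10^6 × 2.08 = 6.76×10^6 J/m².
Flux F = Q / Δt = 6.76×10^6 / 49000 s = 138 W/m².

138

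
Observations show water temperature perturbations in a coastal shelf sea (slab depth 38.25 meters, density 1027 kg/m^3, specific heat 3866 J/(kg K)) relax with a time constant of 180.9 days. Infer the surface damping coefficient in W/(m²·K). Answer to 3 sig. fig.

9.72

Areal heat capacity C = ρ c_p D = 1027 × 3866 × 38.25 = 1.52×10^8 J m⁻² K⁻¹.
τ = 180.9 days = 1.56×10^7 s.
λ = C / τ = 1.52×10^8 / 1.56×10^7 = 9.72 W/(m²·K).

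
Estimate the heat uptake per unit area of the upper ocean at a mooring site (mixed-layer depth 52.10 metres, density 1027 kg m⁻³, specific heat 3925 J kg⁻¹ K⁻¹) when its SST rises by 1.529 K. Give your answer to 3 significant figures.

3.21×10^8

Areal heat capacity C = ρ c_p D = 1027 × 3925 × 52.10 = 2.10×10^8 J/(m²·K).
ΔQ = C ΔT = 2.10×10^8 × 1.529 = 3.21×10^8 J/m².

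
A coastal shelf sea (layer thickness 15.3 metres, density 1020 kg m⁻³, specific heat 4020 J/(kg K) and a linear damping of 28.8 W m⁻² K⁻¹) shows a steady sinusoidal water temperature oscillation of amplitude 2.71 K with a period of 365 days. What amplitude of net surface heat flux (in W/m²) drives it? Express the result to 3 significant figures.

85.1

Areal heat capacity C = ρ c_p D = 1020 × 4020 × 15.3 = 6.27×10^7 J/(m²·K).
ω = 2π / 3.15×10^7 s = 1.99×10^-7 s⁻¹.
√((Cω)² + λ²) = √((12.5)² + 28.8²) = 31.4 W/(m²·K).
F₀ = A × √((Cω)²+λ²) = 2.71 × 31.4 = 85.1 W/m².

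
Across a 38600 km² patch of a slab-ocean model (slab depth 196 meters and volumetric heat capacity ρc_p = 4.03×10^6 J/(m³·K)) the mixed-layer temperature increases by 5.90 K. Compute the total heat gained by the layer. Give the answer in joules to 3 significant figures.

Areal heat capacity C = ρc_p × D = 4.03×10^6 × 196 = 7.90×10^8 J m⁻² K⁻¹.
Heat per unit area: q = C ΔT = 7.90×10^8 × 5.90 = 4.66×10^9 J/m².
Total heat: Q = q × A = 4.66×10^9 × (38600 × 10⁶ m²) = 1.80×10^20 J.

1.80×10^20 J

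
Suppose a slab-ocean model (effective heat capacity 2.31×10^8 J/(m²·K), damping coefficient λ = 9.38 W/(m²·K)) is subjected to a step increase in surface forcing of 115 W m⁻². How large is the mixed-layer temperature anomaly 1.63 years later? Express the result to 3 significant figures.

10.7 K

Areal heat capacity C = 2.31×10^8 J/(m²·K) (given).
τ = C / λ = 2.31×10^8 / 9.38 = 2.46×10^7 s.
Equilibrium anomaly ΔT_eq = F / λ = 115 / 9.38 = 12.3 K.
t = 1.63 years = 5.14×10^7 s, so t/τ = 2.09.
ΔT(t) = ΔT_eq (1 − e^(−t/τ)) = 12.3 × (1 − e^−2.09) = 10.7 K.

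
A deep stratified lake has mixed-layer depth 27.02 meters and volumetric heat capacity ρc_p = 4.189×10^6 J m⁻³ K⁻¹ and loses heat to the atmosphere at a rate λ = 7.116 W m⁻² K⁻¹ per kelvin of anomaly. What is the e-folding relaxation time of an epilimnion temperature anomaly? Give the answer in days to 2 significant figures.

Areal heat capacity C = ρc_p × D = 4.189×10^6 × 27.02 = 1.13×10^8 J/(m^2 K).
Relaxation time τ = C / λ = 1.13×10^8 / 7.116 = 1.59×10^7 s.
In days: 1.59×10^7 s / (86400 s/day) = 184 days.

180 days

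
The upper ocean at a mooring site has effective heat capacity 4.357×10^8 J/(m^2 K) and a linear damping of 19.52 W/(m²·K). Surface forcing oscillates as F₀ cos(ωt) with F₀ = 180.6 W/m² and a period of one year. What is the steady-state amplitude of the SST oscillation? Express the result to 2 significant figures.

Areal heat capacity C = 4.357×10^8 J/(m^2 K) (given).
Angular frequency ω = 2π / T = 2π / 3.15×10^7 s = 1.99×10^-7 s⁻¹.
√((Cω)² + λ²) = √((86.8)² + 19.52²) = 89.0 W/(m²·K).
Amplitude A = F₀ / √((Cω)²+λ²) = 180.6 / 89.0 = 2.03 K.

2.0 K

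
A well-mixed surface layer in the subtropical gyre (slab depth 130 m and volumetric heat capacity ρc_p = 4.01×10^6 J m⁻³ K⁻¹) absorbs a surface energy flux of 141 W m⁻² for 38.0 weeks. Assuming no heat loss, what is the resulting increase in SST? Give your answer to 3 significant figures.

Areal heat capacity C = ρc_p × D = 4.01×10^6 × 130 = 5.21×10^8 J/(m²·K).
Net heat input Q = F Δt = 141 × (38.0 weeks × 6.048×10^5 s/week) = 3.24×10^9 J/m².
ΔT = Q / C = 3.24×10^9 / 5.21×10^8 = 6.22 K.

6.22 K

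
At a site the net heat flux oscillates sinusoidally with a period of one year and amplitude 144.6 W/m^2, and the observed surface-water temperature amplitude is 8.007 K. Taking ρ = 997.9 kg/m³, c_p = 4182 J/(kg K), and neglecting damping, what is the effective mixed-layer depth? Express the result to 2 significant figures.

22 m

ω = 2π / 3.15×10^7 s = 1.99×10^-7 s⁻¹.
Required C = F₀ / (A ω) = 144.6 / (8.007 × 1.99×10^-7) = 9.06×10^7 J/(m²·K).
D = C / (ρ c_p) = 9.06×10^7 / (997.9 × 4182) = 21.7 m.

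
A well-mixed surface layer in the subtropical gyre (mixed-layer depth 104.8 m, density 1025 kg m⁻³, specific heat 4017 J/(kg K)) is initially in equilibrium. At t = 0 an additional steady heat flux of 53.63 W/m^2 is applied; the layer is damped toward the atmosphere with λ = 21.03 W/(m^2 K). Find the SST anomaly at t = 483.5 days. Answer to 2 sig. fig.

2.2 K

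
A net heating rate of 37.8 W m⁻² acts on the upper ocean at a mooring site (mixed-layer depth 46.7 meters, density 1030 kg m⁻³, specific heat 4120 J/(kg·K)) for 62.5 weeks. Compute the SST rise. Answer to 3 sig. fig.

Areal heat capacity C = ρ c_p D = 1030 × 4120 × 46.7 = 1.98×10^8 J/(m^2 K).
Net heat input Q = F Δt = 37.8 × (62.5 weeks × 6.048×10^5 s/week) = 1.43×10^9 J/m².
ΔT = Q / C = 1.43×10^9 / 1.98×10^8 = 7.21 K.

7.21 K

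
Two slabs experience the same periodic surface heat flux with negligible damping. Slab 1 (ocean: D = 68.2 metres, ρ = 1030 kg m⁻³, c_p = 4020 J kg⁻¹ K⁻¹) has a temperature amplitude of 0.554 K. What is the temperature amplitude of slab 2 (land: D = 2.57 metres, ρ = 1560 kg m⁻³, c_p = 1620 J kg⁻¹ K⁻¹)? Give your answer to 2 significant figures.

C_ocean = 2.82×10^8 J/(m²·K); C_land = 6.49×10^6 J/(m²·K).
A ∝ 1/C ⇒ A_land = A_ocean × C_ocean/C_land = 0.554 × 43.5 = 24.1 K.

24 K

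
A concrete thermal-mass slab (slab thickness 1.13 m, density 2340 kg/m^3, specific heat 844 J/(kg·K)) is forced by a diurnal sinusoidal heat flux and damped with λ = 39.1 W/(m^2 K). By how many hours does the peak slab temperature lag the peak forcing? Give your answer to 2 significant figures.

5.1 hours

Areal heat capacity C = ρ c_p D = 2340 × 844 × 1.13 = 2.23×10^6 J/(m²·K).
ω = 2π / 86400 s = 7.27×10^-5 s⁻¹.
Phase lag φ = arctan(Cω/λ) = arctan(162/39.1) = 1.33 rad.
Time lag = φ / ω = 1.33 / 7.27×10^-5 = 18300 s = 5.10 hours.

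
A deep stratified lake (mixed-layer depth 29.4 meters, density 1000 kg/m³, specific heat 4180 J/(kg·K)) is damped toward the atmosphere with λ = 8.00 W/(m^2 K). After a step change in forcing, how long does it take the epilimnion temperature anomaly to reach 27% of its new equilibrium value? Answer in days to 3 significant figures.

Areal heat capacity C = ρ c_p D = 1000 × 4180 × 29.4 = 1.23×10^8 J/(m²·K).
τ = C / λ = 1.23×10^8 / 8.00 = 1.54×10^7 s.
Fraction reached: 1 − e^(−t/τ) = 0.27 ⇒ t = −τ ln(1 − 0.27) = τ × 0.315.
t = 4.83×10^6 s = 56.0 days.

56.0 days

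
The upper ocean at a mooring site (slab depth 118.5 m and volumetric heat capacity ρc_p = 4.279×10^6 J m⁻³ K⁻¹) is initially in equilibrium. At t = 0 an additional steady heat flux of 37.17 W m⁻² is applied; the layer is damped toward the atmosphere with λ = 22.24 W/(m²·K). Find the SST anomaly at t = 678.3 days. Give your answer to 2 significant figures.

1.5 K

Areal heat capacity C = ρc_p × D = 4.279×10^6 × 118.5 = 5.07×10^8 J/(m^2 K).
τ = C / λ = 5.07×10^8 / 22.24 = 2.28×10^7 s.
Equilibrium anomaly ΔT_eq = F / λ = 37.17 / 22.24 = 1.67 K.
t = 678.3 days = 5.86×10^7 s, so t/τ = 2.57.
ΔT(t) = ΔT_eq (1 − e^(−t/τ)) = 1.67 × (1 − e^−2.57) = 1.54 K.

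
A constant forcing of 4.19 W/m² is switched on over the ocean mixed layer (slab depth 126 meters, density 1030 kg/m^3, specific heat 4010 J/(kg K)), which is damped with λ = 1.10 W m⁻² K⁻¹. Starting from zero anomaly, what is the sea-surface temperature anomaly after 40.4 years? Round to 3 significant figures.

Areal heat capacity C = ρ c_p D = 1030 × 4010 × 126 = 5.20×10^8 J/(m²·K).
τ = C / λ = 5.20×10^8 / 1.10 = 4.73×10^8 s.
Equilibrium anomaly ΔT_eq = F / λ = 4.19 / 1.10 = 3.81 K.
t = 40.4 years = 1.27×10^9 s, so t/τ = 2.69.
ΔT(t) = ΔT_eq (1 − e^(−t/τ)) = 3.81 × (1 − e^−2.69) = 3.55 K.

3.55 K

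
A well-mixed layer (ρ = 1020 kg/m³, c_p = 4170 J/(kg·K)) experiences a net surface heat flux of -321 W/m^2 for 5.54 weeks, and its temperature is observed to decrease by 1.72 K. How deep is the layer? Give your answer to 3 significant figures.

Heat input Q = F Δt = -321 × 3.35×10^6 s = -1.08×10^9 J/m².
Required areal heat capacity C = Q / ΔT = 6.25×10^8 J/(m²·K).
Depth D = C / (ρ c_p) = 6.25×10^8 / (1020 × 4170) = 147 m.

147 m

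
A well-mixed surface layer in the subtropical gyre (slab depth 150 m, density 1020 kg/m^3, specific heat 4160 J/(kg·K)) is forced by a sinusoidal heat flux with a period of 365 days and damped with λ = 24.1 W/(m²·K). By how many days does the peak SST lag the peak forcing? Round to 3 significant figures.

Areal heat capacity C = ρ c_p D = 1020 × 4160 × 150 = 6.36×10^8 J/(m^2 K).
ω = 2π / 3.15×10^7 s = 1.99×10^-7 s⁻¹.
Phase lag φ = arctan(Cω/λ) = arctan(127/24.1) = 1.38 rad.
Time lag = φ / ω = 1.38 / 1.99×10^-7 = 6.94×10^6 s = 80.3 days.

80.3 days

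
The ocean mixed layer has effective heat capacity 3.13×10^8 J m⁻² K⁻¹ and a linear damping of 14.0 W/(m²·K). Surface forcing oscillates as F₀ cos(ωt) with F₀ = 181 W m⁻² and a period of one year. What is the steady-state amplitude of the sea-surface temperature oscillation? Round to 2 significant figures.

Areal heat capacity C = 3.13×10^8 J m⁻² K⁻¹ (given).
Angular frequency ω = 2π / T = 2π / 3.15×10^7 s = 1.99×10^-7 s⁻¹.
√((Cω)² + λ²) = √((62.4)² + 14.0²) = 63.9 W/(m²·K).
Amplitude A = F₀ / √((Cω)²+λ²) = 181 / 63.9 = 2.83 K.

2.8 K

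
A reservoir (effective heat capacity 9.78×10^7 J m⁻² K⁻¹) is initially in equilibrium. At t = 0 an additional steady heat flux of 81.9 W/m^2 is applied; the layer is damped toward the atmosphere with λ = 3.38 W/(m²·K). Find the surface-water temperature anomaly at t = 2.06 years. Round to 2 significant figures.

22 K

Areal heat capacity C = 9.78×10^7 J m⁻² K⁻¹ (given).
τ = C / λ = 9.78×10^7 / 3.38 = 2.89×10^7 s.
Equilibrium anomaly ΔT_eq = F / λ = 81.9 / 3.38 = 24.2 K.
t = 2.06 years = 6.50×10^7 s, so t/τ = 2.25.
ΔT(t) = ΔT_eq (1 − e^(−t/τ)) = 24.2 × (1 − e^−2.25) = 21.7 K.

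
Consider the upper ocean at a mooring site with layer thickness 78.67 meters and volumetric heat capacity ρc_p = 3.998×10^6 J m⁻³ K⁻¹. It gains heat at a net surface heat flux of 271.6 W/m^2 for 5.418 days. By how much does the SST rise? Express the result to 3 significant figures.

0.404 K

Areal heat capacity C = ρc_p × D = 3.998×10^6 × 78.67 = 3.15×10^8 J/(m²·K).
Net heat input Q = F Δt = 271.6 × (5.418 days × 86400 s/day) = 1.27×10^8 J/m².
ΔT = Q / C = 1.27×10^8 / 3.15×10^8 = 0.404 K.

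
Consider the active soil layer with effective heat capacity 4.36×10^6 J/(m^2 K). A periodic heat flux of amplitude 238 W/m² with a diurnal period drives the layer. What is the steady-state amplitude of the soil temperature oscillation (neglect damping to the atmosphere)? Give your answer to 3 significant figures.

0.751 K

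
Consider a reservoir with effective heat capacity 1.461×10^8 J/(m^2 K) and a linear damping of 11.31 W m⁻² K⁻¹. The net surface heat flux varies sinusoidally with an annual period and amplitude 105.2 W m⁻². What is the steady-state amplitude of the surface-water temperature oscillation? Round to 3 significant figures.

Areal heat capacity C = 1.461×10^8 J/(m^2 K) (given).
Angular frequency ω = 2π / T = 2π / 3.15×10^7 s = 1.99×10^-7 s⁻¹.
√((Cω)² + λ²) = √((29.1)² + 11.31²) = 31.2 W/(m²·K).
Amplitude A = F₀ / √((Cω)²+λ²) = 105.2 / 31.2 = 3.37 K.

3.37 K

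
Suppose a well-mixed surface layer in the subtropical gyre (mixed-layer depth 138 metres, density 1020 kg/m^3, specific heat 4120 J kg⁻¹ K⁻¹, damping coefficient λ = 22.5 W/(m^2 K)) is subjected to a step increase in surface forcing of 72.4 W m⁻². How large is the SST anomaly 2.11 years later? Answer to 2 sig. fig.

3.0 K

Areal heat capacity C = ρ c_p D = 1020 × 4120 × 138 = 5.80×10^8 J m⁻² K⁻¹.
τ = C / λ = 5.80×10^8 / 22.5 = 2.58×10^7 s.
Equilibrium anomaly ΔT_eq = F / λ = 72.4 / 22.5 = 3.22 K.
t = 2.11 years = 6.66×10^7 s, so t/τ = 2.58.
ΔT(t) = ΔT_eq (1 − e^(−t/τ)) = 3.22 × (1 − e^−2.58) = 2.97 K.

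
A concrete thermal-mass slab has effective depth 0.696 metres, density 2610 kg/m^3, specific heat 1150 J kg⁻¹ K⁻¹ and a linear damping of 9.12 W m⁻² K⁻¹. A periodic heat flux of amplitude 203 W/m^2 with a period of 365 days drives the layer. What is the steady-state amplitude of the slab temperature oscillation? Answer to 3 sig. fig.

22.2 K

Areal heat capacity C = ρ c_p D = 2610 × 1150 × 0.696 = 2.09×10^6 J/(m²·K).
Angular frequency ω = 2π / T = 2π / 3.15×10^7 s = 1.99×10^-7 s⁻¹.
√((Cω)² + λ²) = √((0.416)² + 9.12²) = 9.13 W/(m²·K).
Amplitude A = F₀ / √((Cω)²+λ²) = 203 / 9.13 = 22.2 K.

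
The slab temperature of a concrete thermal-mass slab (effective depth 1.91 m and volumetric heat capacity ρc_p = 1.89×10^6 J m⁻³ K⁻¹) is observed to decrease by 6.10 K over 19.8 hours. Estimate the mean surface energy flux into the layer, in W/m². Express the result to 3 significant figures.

Areal heat capacity C = ρc_p × D = 1.89×10^6 × 1.91 = 3.61×10^6 J/(m^2 K).
Required heat per unit area: Q = C ΔT = 3.61×10^6 × -6.10 = -2.20×10^7 J/m².
Flux F = Q / Δt = -2.20×10^7 / 71300 s = -309 W/m².

-309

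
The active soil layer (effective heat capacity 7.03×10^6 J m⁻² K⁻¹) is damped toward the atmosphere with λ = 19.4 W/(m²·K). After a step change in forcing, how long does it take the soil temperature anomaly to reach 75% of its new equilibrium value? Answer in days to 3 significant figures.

Areal heat capacity C = 7.03×10^6 J m⁻² K⁻¹ (given).
τ = C / λ = 7.03×10^6 / 19.4 = 3.62×10^5 s.
Fraction reached: 1 − e^(−t/τ) = 0.75 ⇒ t = −τ ln(1 − 0.75) = τ × 1.39.
t = 5.02×10^5 s = 5.81 days.

5.81 days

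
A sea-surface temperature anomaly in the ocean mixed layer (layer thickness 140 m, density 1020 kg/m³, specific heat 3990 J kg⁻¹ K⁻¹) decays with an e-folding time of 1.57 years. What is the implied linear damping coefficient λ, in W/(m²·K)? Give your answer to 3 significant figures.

Areal heat capacity C = ρ c_p D = 1020 × 3990 × 140 = 5.70×10^8 J/(m^2 K).
τ = 1.57 years = 4.95×10^7 s.
λ = C / τ = 5.70×10^8 / 4.95×10^7 = 11.5 W/(m²·K).

11.5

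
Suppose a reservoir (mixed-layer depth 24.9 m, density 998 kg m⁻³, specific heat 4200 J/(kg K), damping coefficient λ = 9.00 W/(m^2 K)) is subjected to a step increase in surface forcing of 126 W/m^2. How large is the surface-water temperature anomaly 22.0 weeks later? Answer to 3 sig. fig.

9.56 K

Areal heat capacity C = ρ c_p D = 998 × 4200 × 24.9 = 1.04×10^8 J/(m^2 K).
τ = C / λ = 1.04×10^8 / 9.00 = 1.16×10^7 s.
Equilibrium anomaly ΔT_eq = F / λ = 126 / 9.00 = 14.0 K.
t = 22.0 weeks = 1.33×10^7 s, so t/τ = 1.15.
ΔT(t) = ΔT_eq (1 − e^(−t/τ)) = 14.0 × (1 − e^−1.15) = 9.56 K.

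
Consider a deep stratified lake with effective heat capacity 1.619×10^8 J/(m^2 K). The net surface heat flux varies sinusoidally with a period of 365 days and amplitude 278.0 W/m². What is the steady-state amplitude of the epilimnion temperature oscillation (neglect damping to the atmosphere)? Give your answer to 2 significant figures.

8.6 K

Areal heat capacity C = 1.619×10^8 J/(m^2 K) (given).
Angular frequency ω = 2π / T = 2π / 3.15×10^7 s = 1.99×10^-7 s⁻¹.
Cω = 1.62×10^8 × 1.99×10^-7 = 32.3 W/(m²·K).
Amplitude A = F₀ / (Cω) = 278.0 / 32.3 = 8.62 K.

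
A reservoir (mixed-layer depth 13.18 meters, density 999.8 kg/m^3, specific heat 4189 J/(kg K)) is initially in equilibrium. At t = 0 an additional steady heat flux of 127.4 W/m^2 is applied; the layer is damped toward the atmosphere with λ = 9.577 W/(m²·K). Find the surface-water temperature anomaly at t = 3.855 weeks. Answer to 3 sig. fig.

4.43 K

Areal heat capacity C = ρ c_p D = 999.8 × 4189 × 13.18 = 5.52×10^7 J m⁻² K⁻¹.
τ = C / λ = 5.52×10^7 / 9.577 = 5.76×10^6 s.
Equilibrium anomaly ΔT_eq = F / λ = 127.4 / 9.577 = 13.3 K.
t = 3.855 weeks = 2.33×10^6 s, so t/τ = 0.405.
ΔT(t) = ΔT_eq (1 − e^(−t/τ)) = 13.3 × (1 − e^−0.405) = 4.43 K.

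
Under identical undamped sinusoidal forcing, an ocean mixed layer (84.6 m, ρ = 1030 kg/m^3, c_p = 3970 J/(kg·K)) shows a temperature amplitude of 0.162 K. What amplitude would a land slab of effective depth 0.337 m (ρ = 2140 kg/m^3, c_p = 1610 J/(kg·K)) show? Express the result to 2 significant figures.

C_ocean = 3.46×10^8 J/(m²·K); C_land = 1.16×10^6 J/(m²·K).
A ∝ 1/C ⇒ A_land = A_ocean × C_ocean/C_land = 0.162 × 298 = 48.3 K.

48 K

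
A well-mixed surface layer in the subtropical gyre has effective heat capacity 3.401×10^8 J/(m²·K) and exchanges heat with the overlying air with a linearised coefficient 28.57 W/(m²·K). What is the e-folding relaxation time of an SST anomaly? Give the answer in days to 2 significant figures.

Areal heat capacity C = 3.401×10^8 J/(m²·K) (given).
Relaxation time τ = C / λ = 3.40×10^8 / 28.57 = 1.19×10^7 s.
In days: 1.19×10^7 s / (86400 s/day) = 138 days.

140 days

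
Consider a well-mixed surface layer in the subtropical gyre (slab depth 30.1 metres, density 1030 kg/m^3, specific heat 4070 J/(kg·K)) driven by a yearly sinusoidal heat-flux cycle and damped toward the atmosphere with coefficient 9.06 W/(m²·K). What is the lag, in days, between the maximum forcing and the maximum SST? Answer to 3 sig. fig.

71.2 days

Areal heat capacity C = ρ c_p D = 1030 × 4070 × 30.1 = 1.26×10^8 J/(m^2 K).
ω = 2π / 3.15×10^7 s = 1.99×10^-7 s⁻¹.
Phase lag φ = arctan(Cω/λ) = arctan(25.1/9.06) = 1.22 rad.
Time lag = φ / ω = 1.22 / 1.99×10^-7 = 6.15×10^6 s = 71.2 days.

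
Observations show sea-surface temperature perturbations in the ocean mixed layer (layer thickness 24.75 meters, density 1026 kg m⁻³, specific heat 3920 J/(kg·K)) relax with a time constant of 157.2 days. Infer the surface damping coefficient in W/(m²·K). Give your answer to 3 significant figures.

Areal heat capacity C = ρ c_p D = 1026 × 3920 × 24.75 = 9.95×10^7 J m⁻² K⁻¹.
τ = 157.2 days = 1.36×10^7 s.
λ = C / τ = 9.95×10^7 / 1.36×10^7 = 7.33 W/(m²·K).

7.33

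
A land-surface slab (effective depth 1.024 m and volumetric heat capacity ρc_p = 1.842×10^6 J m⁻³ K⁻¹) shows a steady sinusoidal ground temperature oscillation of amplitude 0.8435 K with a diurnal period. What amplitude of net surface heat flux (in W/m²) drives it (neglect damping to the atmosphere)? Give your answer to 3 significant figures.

116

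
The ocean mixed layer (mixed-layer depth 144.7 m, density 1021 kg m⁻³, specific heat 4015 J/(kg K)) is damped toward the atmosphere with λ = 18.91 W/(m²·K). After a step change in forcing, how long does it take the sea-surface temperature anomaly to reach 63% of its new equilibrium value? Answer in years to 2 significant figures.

Areal heat capacity C = ρ c_p D = 1021 × 4015 × 144.7 = 5.93×10^8 J m⁻² K⁻¹.
τ = C / λ = 5.93×10^8 / 18.91 = 3.14×10^7 s.
Fraction reached: 1 − e^(−t/τ) = 0.63 ⇒ t = −τ ln(1 − 0.63) = τ × 0.994.
t = 3.12×10^7 s = 0.988 years.

0.99 years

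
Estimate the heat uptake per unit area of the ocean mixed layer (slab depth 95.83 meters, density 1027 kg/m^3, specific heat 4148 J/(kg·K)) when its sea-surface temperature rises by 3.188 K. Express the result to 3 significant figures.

Areal heat capacity C = ρ c_p D = 1027 × 4148 × 95.83 = 4.08×10^8 J/(m^2 K).
ΔQ = C ΔT = 4.08×10^8 × 3.188 = 1.30×10^9 J/m².

1.30×10^9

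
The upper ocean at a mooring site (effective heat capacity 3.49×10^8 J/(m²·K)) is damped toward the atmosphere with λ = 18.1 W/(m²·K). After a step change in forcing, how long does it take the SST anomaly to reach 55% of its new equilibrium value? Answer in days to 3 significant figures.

Areal heat capacity C = 3.49×10^8 J/(m²·K) (given).
τ = C / λ = 3.49×10^8 / 18.1 = 1.93×10^7 s.
Fraction reached: 1 − e^(−t/τ) = 0.55 ⇒ t = −τ ln(1 − 0.55) = τ × 0.799.
t = 1.54×10^7 s = 178 days.

178 days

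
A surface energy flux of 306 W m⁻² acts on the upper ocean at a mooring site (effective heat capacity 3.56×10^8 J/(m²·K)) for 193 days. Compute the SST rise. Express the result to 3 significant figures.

14.3 K

Areal heat capacity C = 3.56×10^8 J/(m²·K) (given).
Net heat input Q = F Δt = 306 × (193 days × 86400 s/day) = 5.10×10^9 J/m².
ΔT = Q / C = 5.10×10^9 / 3.56×10^8 = 14.3 K.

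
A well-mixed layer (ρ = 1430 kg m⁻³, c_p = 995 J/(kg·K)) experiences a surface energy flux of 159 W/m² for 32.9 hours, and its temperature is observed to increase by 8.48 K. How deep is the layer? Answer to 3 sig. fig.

1.56 m

Heat input Q = F Δt = 159 × 1.18×10^5 s = 1.88×10^7 J/m².
Required areal heat capacity C = Q / ΔT = 2.22×10^6 J/(m²·K).
Depth D = C / (ρ c_p) = 2.22×10^6 / (1430 × 995) = 1.56 m.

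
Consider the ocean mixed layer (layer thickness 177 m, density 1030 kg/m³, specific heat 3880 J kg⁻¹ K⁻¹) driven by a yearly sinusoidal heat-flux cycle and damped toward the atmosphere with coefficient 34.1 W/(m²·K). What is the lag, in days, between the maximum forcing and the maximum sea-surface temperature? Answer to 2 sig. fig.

77 days

Areal heat capacity C = ρ c_p D = 1030 × 3880 × 177 = 7.07×10^8 J/(m^2 K).
ω = 2π / 3.15×10^7 s = 1.99×10^-7 s⁻¹.
Phase lag φ = arctan(Cω/λ) = arctan(141/34.1) = 1.33 rad.
Time lag = φ / ω = 1.33 / 1.99×10^-7 = 6.69×10^6 s = 77.5 days.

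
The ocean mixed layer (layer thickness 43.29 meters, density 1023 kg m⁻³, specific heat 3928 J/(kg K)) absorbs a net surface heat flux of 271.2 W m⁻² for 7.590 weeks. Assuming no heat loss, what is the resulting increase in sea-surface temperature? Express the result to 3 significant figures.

7.16 K

Areal heat capacity C = ρ c_p D = 1023 × 3928 × 43.29 = 1.74×10^8 J/(m^2 K).
Net heat input Q = F Δt = 271.2 × (7.590 weeks × 6.048×10^5 s/week) = 1.24×10^9 J/m².
ΔT = Q / C = 1.24×10^9 / 1.74×10^8 = 7.16 K.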